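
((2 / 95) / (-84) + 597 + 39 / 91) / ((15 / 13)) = 30988607 / 59850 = 517.77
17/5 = 3.40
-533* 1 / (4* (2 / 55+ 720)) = -29315 / 158408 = -0.19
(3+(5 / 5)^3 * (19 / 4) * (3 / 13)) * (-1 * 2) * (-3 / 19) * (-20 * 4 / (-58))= 12780 / 7163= 1.78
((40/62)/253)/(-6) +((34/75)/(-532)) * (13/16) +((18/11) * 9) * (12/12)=36866717897/2503485600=14.73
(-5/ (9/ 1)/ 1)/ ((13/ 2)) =-10/ 117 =-0.09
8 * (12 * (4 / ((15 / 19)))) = 2432 / 5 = 486.40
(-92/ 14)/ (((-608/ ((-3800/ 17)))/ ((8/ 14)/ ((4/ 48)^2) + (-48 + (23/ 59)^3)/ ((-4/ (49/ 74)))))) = -22076253621425/ 101279778544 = -217.97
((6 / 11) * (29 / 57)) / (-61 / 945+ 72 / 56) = 27405 / 120593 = 0.23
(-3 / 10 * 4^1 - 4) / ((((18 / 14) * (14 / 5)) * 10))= -13 / 90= -0.14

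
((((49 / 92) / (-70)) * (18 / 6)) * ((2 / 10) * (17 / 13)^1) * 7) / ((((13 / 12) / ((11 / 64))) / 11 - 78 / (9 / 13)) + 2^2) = 907137 / 2346432400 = 0.00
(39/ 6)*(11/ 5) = 143/ 10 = 14.30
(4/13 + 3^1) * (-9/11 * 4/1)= -1548/143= -10.83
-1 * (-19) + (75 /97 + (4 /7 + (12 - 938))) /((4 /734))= -230391845 /1358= -169655.26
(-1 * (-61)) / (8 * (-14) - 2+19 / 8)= -0.55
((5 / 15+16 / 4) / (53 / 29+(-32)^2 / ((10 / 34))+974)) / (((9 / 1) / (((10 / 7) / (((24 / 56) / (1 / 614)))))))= 9425 / 16072213509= 0.00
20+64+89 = 173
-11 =-11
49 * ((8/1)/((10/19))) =3724/5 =744.80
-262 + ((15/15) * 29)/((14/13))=-3291/14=-235.07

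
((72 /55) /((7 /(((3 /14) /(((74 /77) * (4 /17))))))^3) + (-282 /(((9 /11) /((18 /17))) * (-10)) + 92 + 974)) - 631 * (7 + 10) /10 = 22530251898523 /756115566080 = 29.80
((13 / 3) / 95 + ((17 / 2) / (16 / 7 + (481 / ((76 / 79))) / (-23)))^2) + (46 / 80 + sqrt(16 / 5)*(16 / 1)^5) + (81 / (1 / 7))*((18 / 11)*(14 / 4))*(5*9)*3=124585692667584269201 / 284185997535000 + 4194304*sqrt(5) / 5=2314144.67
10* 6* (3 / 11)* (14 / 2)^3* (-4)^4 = 15805440 / 11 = 1436858.18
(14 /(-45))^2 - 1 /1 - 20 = -42329 /2025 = -20.90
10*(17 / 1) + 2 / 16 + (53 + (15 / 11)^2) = 217785 / 968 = 224.98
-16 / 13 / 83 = -16 / 1079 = -0.01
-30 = -30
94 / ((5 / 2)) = 188 / 5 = 37.60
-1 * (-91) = 91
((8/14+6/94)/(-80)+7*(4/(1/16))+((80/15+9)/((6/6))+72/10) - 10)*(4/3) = 612.70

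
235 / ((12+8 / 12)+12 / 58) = 4089 / 224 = 18.25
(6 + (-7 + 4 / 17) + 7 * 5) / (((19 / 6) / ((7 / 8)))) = 6111 / 646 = 9.46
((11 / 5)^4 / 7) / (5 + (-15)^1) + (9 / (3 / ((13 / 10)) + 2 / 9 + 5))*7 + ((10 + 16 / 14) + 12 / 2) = 970332529 / 38543750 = 25.17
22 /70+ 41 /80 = 463 /560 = 0.83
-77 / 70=-1.10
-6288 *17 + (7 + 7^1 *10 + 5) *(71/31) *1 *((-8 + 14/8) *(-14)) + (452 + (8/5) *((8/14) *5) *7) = -2789347/31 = -89978.94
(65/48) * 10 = 325/24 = 13.54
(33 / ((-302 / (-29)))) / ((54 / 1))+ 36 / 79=220897 / 429444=0.51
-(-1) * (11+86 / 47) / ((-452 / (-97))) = 58491 / 21244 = 2.75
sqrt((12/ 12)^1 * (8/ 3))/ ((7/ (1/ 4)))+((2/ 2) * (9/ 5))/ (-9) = -1/ 5+sqrt(6)/ 42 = -0.14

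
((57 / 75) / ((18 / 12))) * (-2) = -76 / 75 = -1.01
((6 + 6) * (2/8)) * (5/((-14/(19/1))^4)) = 1954815/38416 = 50.89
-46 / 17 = -2.71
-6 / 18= -0.33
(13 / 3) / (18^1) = 13 / 54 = 0.24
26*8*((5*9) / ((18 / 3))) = 1560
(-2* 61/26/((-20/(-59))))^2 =12952801/67600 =191.61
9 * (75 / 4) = 675 / 4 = 168.75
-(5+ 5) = -10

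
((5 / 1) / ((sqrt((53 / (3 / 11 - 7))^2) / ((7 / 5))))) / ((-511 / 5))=-370 / 42559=-0.01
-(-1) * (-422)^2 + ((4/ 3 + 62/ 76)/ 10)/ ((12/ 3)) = 162412657/ 912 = 178084.05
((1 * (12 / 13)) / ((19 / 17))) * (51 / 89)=10404 / 21983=0.47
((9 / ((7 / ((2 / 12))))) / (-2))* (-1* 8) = 6 / 7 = 0.86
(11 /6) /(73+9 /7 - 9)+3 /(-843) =18895 /770502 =0.02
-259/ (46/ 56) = -7252/ 23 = -315.30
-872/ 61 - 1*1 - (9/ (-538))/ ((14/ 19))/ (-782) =-5495402823/ 359291464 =-15.30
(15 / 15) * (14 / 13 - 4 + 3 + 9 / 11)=128 / 143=0.90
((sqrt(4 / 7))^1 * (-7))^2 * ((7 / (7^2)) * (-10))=-40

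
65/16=4.06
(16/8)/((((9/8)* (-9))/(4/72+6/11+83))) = -132424/8019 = -16.51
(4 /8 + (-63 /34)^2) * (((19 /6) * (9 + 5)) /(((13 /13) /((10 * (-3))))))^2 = 2010797075 /289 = 6957775.35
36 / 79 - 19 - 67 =-6758 / 79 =-85.54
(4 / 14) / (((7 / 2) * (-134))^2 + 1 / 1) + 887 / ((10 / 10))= 682872030 / 769867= 887.00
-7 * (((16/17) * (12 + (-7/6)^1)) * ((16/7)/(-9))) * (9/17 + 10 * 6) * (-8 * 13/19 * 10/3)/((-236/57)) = 741977600/153459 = 4835.02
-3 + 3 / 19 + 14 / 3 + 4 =5.82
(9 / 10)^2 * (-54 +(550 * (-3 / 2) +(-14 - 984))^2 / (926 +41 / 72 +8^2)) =9534848337 / 3566050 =2673.78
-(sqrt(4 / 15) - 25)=25 - 2 * sqrt(15) / 15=24.48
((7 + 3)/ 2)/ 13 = 5/ 13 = 0.38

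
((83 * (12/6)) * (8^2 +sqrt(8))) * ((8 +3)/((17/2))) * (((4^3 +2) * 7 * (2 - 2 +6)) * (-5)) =-3239470080/17 - 101233440 * sqrt(2)/17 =-198978575.52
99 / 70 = 1.41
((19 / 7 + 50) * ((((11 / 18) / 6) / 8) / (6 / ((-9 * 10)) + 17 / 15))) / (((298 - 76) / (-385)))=-124025 / 113664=-1.09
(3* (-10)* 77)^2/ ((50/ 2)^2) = 213444/ 25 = 8537.76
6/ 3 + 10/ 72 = 77/ 36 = 2.14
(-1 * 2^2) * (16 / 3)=-64 / 3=-21.33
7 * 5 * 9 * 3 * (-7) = -6615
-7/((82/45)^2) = -14175/6724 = -2.11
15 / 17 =0.88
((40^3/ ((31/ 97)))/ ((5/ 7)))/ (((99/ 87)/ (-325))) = -81914560000/ 1023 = -80072883.68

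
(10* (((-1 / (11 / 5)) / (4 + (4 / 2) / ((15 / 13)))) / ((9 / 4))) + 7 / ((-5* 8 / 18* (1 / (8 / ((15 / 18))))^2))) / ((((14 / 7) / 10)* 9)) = -51555172 / 319275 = -161.48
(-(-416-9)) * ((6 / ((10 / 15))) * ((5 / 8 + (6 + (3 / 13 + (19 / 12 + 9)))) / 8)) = 6937275 / 832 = 8338.07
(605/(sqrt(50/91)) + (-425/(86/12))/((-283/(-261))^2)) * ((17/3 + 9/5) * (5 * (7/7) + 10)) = 85763.90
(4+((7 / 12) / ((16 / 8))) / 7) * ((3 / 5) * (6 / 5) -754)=-228338 / 75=-3044.51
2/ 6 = 1/ 3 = 0.33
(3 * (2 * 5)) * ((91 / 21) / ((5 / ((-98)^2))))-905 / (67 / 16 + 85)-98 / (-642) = 114376584011 / 458067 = 249694.01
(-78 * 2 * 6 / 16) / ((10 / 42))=-2457 / 10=-245.70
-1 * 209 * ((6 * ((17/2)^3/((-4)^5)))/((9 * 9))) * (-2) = -1026817/55296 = -18.57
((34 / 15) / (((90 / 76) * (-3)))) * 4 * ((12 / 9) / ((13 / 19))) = -392768 / 78975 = -4.97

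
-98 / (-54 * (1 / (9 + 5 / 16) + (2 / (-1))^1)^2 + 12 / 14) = 7614943 / 14963433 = 0.51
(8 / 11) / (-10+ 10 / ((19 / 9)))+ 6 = 1612 / 275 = 5.86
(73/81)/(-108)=-73/8748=-0.01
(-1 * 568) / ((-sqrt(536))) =142 * sqrt(134) / 67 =24.53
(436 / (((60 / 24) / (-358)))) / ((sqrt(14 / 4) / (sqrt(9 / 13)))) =-936528*sqrt(182) / 455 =-27768.03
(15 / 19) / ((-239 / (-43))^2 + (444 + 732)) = 5547 / 8479871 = 0.00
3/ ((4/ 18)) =27/ 2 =13.50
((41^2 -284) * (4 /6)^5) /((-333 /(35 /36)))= -0.54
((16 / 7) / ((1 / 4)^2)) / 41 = 256 / 287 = 0.89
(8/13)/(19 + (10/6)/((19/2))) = 456/14209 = 0.03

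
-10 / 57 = -0.18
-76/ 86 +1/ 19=-679/ 817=-0.83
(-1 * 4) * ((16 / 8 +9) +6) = -68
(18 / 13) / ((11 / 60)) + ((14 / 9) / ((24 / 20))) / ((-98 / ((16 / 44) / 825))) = 33679774 / 4459455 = 7.55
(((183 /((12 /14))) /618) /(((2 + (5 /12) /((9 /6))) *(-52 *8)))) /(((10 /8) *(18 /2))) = -427 /13175760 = -0.00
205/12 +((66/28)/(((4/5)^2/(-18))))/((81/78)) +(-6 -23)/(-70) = -5561/120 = -46.34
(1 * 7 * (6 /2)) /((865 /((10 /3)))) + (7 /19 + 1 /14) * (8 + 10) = 184031 /23009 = 8.00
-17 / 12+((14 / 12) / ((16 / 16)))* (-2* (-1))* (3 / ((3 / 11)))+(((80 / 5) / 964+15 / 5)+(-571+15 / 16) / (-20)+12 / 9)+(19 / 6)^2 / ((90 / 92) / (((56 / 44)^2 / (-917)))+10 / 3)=1123666822991 / 19684155072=57.08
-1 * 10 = -10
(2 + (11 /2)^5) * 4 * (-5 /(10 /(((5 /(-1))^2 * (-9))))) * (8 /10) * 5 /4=2265679.69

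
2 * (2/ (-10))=-2/ 5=-0.40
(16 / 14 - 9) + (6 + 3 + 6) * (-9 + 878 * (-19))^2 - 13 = 29251895359 / 7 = 4178842194.14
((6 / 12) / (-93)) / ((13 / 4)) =-2 / 1209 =-0.00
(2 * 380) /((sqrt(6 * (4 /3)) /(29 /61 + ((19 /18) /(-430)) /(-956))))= 4077113461 * sqrt(2) /45136584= 127.74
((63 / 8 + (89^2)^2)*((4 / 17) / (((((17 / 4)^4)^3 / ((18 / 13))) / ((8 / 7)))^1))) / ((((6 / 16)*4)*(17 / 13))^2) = 3503186790943031296 / 20036961360568710551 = 0.17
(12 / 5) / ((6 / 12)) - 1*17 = -61 / 5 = -12.20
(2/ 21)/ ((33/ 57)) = 0.16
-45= -45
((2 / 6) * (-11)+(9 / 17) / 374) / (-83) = 69911 / 1583142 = 0.04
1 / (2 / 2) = 1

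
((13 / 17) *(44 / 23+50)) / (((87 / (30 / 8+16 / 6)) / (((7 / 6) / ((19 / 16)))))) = 5577572 / 1938969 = 2.88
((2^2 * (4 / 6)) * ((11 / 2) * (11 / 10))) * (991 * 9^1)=719466 / 5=143893.20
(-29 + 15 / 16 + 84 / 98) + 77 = 5577 / 112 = 49.79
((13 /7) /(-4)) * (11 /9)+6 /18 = -59 /252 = -0.23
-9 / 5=-1.80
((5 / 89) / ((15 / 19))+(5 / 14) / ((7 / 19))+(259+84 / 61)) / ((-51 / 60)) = -307.55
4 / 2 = 2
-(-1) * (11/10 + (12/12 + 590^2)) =3481021/10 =348102.10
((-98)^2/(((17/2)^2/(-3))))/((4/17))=-28812/17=-1694.82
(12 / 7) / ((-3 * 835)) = -4 / 5845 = -0.00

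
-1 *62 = -62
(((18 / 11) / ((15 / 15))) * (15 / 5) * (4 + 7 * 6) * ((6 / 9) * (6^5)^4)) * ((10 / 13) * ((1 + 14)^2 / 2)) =6811423173837324288000 / 143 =47632329886974295720.28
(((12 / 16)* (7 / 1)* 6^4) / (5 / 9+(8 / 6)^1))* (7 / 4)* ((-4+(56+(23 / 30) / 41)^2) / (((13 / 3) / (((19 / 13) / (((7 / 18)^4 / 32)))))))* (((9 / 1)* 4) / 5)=67123800371.39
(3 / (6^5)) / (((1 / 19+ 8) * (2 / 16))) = 19 / 49572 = 0.00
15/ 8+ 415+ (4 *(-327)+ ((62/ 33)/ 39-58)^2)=32693929847/ 13250952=2467.29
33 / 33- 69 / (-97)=166 / 97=1.71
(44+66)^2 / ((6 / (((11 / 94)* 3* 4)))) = 133100 / 47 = 2831.91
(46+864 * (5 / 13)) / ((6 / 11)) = 27049 / 39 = 693.56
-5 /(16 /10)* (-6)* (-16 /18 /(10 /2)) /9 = -10 /27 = -0.37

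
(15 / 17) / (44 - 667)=-15 / 10591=-0.00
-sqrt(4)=-2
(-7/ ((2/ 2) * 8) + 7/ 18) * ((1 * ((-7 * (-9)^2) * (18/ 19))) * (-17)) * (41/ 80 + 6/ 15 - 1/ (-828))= -113437107/ 27968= -4055.96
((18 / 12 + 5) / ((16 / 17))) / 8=221 / 256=0.86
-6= -6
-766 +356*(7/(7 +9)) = -2441/4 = -610.25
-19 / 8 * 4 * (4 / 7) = -38 / 7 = -5.43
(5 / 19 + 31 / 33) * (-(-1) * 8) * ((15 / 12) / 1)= 7540 / 627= 12.03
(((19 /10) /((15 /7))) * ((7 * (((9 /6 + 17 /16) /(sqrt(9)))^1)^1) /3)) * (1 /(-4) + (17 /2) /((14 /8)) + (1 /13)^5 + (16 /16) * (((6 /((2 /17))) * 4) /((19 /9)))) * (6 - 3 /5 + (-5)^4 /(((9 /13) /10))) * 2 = 2332974686917074529 /721793592000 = 3232190.91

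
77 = 77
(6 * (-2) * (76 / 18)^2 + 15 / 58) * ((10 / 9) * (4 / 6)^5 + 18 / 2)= -6693063809 / 3424842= -1954.27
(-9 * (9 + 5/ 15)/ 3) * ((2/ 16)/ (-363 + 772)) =-7/ 818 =-0.01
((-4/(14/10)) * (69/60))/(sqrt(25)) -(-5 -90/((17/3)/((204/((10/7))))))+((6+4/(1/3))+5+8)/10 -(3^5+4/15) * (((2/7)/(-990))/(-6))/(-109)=2275.44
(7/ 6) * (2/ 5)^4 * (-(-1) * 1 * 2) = 112/ 1875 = 0.06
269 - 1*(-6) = 275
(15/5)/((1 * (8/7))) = 21/8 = 2.62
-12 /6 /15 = -2 /15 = -0.13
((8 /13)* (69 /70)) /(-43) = -276 /19565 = -0.01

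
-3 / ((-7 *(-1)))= -3 / 7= -0.43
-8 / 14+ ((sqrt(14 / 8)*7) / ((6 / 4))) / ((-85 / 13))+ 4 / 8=-91*sqrt(7) / 255-1 / 14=-1.02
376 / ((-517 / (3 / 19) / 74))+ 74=13690 / 209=65.50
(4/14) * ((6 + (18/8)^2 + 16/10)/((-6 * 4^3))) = -1013/107520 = -0.01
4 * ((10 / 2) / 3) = 20 / 3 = 6.67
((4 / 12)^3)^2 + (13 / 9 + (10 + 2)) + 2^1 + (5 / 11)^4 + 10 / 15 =172428811 / 10673289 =16.16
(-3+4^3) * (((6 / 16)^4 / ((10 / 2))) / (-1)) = -4941 / 20480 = -0.24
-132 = -132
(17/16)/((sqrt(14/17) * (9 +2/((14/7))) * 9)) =17 * sqrt(238)/20160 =0.01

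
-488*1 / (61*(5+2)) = -8 / 7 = -1.14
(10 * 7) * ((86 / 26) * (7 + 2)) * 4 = 108360 / 13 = 8335.38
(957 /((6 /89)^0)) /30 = 319 /10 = 31.90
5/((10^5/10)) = 0.00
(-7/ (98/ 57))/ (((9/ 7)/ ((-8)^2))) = -608/ 3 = -202.67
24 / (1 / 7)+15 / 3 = 173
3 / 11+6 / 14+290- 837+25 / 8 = -334595 / 616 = -543.17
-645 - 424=-1069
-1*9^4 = -6561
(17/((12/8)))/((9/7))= 238/27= 8.81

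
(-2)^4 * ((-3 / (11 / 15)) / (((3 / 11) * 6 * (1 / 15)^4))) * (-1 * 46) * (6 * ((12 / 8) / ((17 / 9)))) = 7545150000 / 17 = 443832352.94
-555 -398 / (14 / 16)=-1009.86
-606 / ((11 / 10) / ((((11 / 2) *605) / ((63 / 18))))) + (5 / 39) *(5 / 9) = -1286871125 / 2457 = -523757.07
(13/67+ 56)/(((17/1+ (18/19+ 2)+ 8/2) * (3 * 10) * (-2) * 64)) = -4769/7804160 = -0.00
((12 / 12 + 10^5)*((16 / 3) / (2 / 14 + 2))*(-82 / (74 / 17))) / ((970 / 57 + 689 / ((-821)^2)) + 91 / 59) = -1474643630176438876 / 5837758370805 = -252604.43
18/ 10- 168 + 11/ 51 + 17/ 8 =-334273/ 2040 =-163.86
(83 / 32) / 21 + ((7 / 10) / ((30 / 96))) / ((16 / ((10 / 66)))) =1783 / 12320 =0.14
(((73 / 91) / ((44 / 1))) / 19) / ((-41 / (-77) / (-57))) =-219 / 2132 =-0.10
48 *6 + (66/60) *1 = 2891/10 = 289.10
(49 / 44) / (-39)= -49 / 1716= -0.03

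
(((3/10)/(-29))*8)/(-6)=2/145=0.01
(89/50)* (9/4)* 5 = 801/40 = 20.02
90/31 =2.90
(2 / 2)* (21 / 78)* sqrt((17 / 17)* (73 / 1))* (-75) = -525* sqrt(73) / 26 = -172.52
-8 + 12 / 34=-130 / 17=-7.65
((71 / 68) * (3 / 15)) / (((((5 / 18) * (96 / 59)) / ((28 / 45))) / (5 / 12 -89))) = -31170349 / 1224000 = -25.47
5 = 5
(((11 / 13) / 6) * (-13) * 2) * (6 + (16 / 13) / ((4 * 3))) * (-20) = 52360 / 117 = 447.52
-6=-6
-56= -56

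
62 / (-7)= -62 / 7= -8.86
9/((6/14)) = 21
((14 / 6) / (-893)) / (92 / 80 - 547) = 140 / 29246643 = 0.00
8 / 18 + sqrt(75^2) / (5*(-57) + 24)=41 / 261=0.16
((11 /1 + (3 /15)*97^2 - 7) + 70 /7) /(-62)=-30.58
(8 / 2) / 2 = 2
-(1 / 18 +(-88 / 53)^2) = -2.81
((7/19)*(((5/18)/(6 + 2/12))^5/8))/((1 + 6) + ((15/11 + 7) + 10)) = 240625/714599462414808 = 0.00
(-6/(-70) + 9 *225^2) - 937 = 15914083/35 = 454688.09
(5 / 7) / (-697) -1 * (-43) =209792 / 4879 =43.00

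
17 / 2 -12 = -7 / 2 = -3.50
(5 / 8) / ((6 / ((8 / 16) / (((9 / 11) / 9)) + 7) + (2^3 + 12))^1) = 125 / 4096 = 0.03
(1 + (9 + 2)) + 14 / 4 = 31 / 2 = 15.50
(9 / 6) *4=6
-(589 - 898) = 309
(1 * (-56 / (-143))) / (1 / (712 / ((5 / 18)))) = 717696 / 715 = 1003.77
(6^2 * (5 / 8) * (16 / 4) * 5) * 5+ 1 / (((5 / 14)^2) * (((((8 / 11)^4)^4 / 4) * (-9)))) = 6654507421670564111 / 3958241859993600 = 1681.18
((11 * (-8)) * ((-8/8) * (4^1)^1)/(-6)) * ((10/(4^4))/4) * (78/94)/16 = -715/24064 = -0.03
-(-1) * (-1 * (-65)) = 65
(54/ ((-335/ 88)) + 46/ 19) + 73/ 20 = -206583/ 25460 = -8.11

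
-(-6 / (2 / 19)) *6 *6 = 2052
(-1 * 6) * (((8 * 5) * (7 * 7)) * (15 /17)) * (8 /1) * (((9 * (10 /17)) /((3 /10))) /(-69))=141120000 /6647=21230.63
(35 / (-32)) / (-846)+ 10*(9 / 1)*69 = 6210.00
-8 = -8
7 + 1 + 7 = 15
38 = 38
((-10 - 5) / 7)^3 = -3375 / 343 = -9.84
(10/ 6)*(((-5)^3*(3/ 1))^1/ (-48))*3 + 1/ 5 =3141/ 80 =39.26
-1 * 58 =-58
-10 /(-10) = 1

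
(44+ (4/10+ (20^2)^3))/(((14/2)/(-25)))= -1600001110/7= -228571587.14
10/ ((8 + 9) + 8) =2/ 5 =0.40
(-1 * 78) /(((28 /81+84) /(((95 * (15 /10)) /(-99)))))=100035 /75152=1.33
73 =73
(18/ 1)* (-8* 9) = -1296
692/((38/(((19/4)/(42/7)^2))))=173/72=2.40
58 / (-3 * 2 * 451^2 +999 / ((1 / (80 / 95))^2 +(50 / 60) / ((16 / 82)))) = -126527 / 2661932073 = -0.00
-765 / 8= -95.62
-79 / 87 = -0.91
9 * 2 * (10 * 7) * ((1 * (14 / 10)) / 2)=882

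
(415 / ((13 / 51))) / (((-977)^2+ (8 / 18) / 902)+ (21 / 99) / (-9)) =257726205 / 151102891576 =0.00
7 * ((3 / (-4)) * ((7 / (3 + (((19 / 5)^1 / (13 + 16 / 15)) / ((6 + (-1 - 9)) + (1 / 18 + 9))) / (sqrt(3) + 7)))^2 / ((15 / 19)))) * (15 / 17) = -31.82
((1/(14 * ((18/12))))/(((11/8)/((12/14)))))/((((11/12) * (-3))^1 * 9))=-64/53361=-0.00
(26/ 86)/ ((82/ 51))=663/ 3526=0.19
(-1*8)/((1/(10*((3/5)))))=-48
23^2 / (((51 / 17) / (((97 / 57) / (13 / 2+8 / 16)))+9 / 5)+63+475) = 256565 / 267788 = 0.96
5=5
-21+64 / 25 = -461 / 25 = -18.44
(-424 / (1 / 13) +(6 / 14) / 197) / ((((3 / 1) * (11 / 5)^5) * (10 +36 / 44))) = -23753265625 / 7207808223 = -3.30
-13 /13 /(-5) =1 /5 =0.20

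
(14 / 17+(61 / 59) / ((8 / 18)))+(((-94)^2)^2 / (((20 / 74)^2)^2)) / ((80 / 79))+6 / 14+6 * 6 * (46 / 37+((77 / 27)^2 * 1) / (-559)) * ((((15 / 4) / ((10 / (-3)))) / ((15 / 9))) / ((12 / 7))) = 944235736844842253767343 / 65346904350000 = 14449586345.93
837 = 837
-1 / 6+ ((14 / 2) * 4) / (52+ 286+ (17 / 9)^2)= -14059 / 166002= -0.08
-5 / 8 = -0.62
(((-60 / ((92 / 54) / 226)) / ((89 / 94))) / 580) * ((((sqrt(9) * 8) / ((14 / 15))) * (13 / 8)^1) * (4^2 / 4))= -1006646940 / 415541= -2422.50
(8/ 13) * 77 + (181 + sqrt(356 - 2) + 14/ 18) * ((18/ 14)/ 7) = 9 * sqrt(354)/ 49 + 51452/ 637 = 84.23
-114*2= -228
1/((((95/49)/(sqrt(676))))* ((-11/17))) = -21658/1045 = -20.73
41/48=0.85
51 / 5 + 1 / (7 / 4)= 377 / 35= 10.77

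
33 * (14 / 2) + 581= 812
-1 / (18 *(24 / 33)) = -11 / 144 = -0.08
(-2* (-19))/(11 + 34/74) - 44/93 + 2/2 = 75767/19716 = 3.84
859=859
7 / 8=0.88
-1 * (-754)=754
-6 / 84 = -1 / 14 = -0.07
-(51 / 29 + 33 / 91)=-5598 / 2639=-2.12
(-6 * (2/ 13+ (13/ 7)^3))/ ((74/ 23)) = -12.23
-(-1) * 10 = 10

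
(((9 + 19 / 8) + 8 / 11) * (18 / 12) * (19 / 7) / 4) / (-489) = -20235 / 803264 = -0.03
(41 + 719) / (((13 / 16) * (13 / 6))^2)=245.24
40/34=20/17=1.18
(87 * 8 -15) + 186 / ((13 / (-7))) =7551 / 13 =580.85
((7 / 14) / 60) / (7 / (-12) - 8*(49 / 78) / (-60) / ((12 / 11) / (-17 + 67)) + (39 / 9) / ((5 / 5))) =117 / 106550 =0.00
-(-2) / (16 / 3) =3 / 8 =0.38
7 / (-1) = -7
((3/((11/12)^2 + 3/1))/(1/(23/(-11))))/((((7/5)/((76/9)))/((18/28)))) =-1887840/298067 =-6.33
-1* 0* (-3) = 0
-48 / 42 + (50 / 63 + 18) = 1112 / 63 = 17.65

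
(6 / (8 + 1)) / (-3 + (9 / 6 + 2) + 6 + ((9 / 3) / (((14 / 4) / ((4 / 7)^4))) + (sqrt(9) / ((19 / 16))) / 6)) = 1277332 / 13435827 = 0.10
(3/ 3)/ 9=0.11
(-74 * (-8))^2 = 350464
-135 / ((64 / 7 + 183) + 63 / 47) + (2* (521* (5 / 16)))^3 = 140660621567065 / 4073984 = 34526552.28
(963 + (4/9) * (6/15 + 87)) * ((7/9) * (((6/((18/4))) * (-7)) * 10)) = -17672536/243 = -72726.49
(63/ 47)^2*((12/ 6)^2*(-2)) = -31752/ 2209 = -14.37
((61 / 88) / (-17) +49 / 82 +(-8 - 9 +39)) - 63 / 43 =55628181 / 2637448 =21.09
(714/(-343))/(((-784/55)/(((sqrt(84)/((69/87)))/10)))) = 16269*sqrt(21)/441784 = 0.17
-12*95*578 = -658920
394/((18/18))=394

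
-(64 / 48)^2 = -16 / 9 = -1.78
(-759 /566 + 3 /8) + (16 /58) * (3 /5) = -262779 /328280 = -0.80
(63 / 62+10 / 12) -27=-2339 / 93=-25.15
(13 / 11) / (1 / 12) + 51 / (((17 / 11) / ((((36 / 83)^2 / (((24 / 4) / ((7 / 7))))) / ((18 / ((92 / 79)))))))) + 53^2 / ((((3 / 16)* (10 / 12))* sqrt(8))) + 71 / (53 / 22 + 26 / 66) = 43833576906 / 1107510085 + 22472* sqrt(2) / 5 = 6395.62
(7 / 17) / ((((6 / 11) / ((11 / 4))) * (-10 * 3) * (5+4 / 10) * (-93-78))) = 847 / 11302416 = 0.00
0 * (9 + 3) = 0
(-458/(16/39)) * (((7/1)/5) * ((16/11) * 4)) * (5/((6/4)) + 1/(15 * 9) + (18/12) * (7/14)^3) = -32083.64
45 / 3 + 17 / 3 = 20.67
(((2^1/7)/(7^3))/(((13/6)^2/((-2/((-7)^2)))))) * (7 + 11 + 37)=-7920/19882681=-0.00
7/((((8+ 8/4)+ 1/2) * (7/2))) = 4/21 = 0.19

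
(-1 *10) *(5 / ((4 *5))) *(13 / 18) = -65 / 36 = -1.81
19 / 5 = 3.80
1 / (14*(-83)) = -1 / 1162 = -0.00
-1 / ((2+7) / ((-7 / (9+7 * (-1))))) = 7 / 18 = 0.39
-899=-899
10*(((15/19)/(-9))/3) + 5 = 805/171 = 4.71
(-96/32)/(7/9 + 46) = -27/421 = -0.06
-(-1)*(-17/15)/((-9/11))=187/135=1.39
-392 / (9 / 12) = -1568 / 3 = -522.67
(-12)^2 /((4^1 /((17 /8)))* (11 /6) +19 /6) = 544 /25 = 21.76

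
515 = 515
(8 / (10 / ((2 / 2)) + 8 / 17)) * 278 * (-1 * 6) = -113424 / 89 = -1274.43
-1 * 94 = -94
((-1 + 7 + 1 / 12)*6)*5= 365 / 2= 182.50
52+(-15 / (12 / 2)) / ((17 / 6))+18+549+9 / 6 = 21067 / 34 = 619.62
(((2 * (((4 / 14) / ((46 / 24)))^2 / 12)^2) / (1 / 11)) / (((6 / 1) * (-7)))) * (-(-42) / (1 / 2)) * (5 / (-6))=84480 / 671898241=0.00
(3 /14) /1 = 0.21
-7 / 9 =-0.78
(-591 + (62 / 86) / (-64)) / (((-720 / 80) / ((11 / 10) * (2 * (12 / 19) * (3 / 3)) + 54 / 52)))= 159.44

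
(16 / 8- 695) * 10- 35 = -6965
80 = 80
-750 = -750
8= 8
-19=-19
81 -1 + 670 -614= 136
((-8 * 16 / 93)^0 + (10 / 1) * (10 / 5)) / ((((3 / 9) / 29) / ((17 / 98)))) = 4437 / 14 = 316.93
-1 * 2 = -2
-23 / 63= -0.37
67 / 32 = 2.09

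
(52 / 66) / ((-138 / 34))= -442 / 2277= -0.19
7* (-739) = -5173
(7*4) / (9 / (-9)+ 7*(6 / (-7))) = -4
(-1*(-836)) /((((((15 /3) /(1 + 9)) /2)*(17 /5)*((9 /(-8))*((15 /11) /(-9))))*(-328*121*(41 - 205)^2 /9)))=-57 /1171657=-0.00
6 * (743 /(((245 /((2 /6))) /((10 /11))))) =2972 /539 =5.51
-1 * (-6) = 6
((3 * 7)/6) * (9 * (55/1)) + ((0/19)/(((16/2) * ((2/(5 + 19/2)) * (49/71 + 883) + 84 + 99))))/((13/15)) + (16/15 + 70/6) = 52357/30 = 1745.23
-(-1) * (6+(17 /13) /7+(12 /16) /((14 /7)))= 4777 /728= 6.56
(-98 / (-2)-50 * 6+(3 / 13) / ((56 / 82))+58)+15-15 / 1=-70129 / 364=-192.66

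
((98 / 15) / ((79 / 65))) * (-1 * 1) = -1274 / 237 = -5.38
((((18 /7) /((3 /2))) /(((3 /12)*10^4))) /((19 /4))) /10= 6 /415625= 0.00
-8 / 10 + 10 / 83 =-282 / 415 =-0.68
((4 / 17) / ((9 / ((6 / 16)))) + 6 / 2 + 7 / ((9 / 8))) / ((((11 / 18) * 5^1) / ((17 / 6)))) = 8.56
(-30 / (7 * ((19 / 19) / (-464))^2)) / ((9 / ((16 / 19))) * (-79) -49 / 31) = 3203604480 / 2936941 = 1090.80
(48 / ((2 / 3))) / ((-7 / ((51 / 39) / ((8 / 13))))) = -153 / 7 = -21.86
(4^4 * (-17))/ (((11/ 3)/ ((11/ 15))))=-4352/ 5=-870.40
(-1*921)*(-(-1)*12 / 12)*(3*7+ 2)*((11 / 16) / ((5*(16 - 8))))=-233013 / 640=-364.08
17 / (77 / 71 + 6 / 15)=355 / 31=11.45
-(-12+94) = -82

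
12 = 12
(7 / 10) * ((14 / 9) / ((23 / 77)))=3773 / 1035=3.65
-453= -453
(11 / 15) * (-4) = -44 / 15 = -2.93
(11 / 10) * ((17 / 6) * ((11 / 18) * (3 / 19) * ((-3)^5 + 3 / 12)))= -1997347 / 27360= -73.00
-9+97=88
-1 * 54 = -54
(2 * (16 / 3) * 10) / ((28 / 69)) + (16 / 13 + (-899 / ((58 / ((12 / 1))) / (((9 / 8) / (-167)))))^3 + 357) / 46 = 270.69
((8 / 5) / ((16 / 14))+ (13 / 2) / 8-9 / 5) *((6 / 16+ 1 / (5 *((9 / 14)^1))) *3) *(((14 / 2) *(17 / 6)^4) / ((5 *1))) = 1588485899 / 20736000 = 76.61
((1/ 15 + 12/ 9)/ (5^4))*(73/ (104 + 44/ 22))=511/ 331250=0.00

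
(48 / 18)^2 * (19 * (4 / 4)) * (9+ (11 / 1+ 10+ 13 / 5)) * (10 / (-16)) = -24776 / 9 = -2752.89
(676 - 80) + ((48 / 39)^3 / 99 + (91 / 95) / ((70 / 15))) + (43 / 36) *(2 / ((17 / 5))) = 209680860392 / 351267345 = 596.93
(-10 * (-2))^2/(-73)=-400/73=-5.48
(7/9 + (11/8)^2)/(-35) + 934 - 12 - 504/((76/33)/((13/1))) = -1923.02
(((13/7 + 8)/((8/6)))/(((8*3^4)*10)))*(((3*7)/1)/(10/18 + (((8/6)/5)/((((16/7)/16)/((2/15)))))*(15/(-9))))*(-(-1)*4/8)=207/2432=0.09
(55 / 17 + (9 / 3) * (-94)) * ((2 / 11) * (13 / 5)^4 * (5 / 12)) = -135350579 / 140250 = -965.07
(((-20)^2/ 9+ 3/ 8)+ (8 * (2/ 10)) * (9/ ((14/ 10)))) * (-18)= -27773/ 28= -991.89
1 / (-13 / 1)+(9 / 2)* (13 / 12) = 499 / 104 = 4.80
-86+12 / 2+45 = -35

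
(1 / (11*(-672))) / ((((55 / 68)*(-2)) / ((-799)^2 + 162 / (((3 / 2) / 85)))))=1000807 / 18480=54.16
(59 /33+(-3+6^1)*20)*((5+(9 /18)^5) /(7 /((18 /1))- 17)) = -42819 /2288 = -18.71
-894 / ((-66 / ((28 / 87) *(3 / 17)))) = 4172 / 5423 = 0.77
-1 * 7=-7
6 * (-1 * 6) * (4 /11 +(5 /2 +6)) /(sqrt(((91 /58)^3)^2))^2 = -10278546986880 /480504751727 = -21.39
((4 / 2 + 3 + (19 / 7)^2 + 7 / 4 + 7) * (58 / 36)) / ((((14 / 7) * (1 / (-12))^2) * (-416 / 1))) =-120031 / 20384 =-5.89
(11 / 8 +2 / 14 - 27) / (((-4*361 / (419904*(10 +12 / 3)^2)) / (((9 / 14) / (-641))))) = -337051692 / 231401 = -1456.57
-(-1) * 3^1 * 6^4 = 3888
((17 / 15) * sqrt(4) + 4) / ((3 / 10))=188 / 9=20.89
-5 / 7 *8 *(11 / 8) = -55 / 7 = -7.86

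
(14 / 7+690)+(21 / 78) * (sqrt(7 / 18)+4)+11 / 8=7 * sqrt(14) / 156+72223 / 104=694.62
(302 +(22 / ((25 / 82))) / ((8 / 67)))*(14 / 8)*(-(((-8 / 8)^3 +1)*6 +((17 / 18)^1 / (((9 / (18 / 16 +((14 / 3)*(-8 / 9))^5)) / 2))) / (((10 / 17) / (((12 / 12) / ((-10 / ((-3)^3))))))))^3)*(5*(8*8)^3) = 21399275600115864477602854808757403831485946927 / 6231753365380664833075078125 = 3433909262037795037.41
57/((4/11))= 627/4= 156.75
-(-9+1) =8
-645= -645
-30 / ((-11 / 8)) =240 / 11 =21.82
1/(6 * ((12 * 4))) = 1/288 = 0.00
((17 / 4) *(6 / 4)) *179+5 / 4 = 9139 / 8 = 1142.38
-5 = -5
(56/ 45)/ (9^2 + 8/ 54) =24/ 1565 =0.02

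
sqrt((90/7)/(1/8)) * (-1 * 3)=-30.43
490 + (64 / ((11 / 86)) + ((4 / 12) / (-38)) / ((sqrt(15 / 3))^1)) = 10894 / 11-sqrt(5) / 570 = 990.36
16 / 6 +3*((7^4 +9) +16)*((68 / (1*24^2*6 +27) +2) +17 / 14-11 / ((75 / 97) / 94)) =-1972703198321 / 203175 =-9709379.59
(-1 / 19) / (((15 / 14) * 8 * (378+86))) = -7 / 528960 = -0.00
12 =12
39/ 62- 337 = -20855/ 62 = -336.37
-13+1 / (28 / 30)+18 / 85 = -13943 / 1190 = -11.72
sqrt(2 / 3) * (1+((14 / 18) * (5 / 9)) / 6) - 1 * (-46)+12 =521 * sqrt(6) / 1458+58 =58.88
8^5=32768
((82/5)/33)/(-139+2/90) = -123/34397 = -0.00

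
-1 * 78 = -78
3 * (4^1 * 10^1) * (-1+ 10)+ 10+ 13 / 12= 13093 / 12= 1091.08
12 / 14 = 6 / 7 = 0.86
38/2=19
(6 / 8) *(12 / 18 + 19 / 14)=85 / 56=1.52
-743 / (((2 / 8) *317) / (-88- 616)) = 6600.28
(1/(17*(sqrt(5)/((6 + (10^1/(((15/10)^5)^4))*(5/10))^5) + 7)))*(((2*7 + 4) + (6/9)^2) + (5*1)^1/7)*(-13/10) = -7430591562542691783380185482390315627127836280940267874510286934787275336019640317653291754423646902183424/35502609681096300785383884349848191616309018415152247071285659188398731368017963979331620567334171684361855 + 106042634876101938410272551960410376466820802737432173551574631984917451680930062808973738784921653136*sqrt(5)/27613140863074900610854132272104149034907014322896192166555512702087902175125083095035704885704355754503665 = -0.21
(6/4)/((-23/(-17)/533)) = 27183/46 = 590.93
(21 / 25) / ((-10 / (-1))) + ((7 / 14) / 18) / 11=0.09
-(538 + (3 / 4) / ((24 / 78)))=-8647 / 16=-540.44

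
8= 8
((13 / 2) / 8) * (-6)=-39 / 8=-4.88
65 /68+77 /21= 943 /204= 4.62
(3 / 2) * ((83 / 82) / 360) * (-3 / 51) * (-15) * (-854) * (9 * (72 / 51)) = -956907 / 23698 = -40.38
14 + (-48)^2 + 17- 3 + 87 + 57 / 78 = 62913 / 26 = 2419.73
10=10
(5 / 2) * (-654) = -1635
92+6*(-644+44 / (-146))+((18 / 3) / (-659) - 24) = -3797.82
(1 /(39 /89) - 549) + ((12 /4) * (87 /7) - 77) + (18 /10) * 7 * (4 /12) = -794747 /1365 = -582.23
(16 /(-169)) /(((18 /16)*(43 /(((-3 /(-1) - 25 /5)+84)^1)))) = -10496 /65403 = -0.16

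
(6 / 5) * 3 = 18 / 5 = 3.60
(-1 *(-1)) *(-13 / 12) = -13 / 12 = -1.08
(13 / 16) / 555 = 13 / 8880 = 0.00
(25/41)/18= 25/738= 0.03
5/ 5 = 1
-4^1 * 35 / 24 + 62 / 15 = -17 / 10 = -1.70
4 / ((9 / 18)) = 8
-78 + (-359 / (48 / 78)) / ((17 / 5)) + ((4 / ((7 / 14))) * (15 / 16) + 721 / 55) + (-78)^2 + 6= 43840491 / 7480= 5861.03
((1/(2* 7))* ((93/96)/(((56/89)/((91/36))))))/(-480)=-35867/61931520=-0.00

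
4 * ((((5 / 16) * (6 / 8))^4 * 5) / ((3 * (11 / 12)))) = 253125 / 11534336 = 0.02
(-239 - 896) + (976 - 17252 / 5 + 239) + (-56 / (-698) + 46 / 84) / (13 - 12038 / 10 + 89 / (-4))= -2996435520538 / 889044345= -3370.40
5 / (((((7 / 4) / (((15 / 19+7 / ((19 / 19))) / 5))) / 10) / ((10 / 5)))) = 11840 / 133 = 89.02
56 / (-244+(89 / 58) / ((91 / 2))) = -147784 / 643827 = -0.23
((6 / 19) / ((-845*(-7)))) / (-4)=-3 / 224770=-0.00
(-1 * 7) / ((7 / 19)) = -19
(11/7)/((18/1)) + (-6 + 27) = 2657/126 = 21.09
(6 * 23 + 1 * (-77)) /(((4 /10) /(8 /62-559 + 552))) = -64965 /62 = -1047.82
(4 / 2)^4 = 16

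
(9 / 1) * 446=4014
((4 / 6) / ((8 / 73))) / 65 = 73 / 780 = 0.09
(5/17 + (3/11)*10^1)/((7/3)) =1.29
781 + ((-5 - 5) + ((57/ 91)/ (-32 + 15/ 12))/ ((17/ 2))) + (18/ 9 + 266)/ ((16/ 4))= 53151674/ 63427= 838.00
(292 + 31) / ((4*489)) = 323 / 1956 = 0.17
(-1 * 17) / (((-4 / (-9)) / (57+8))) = -9945 / 4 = -2486.25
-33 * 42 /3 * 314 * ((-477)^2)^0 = -145068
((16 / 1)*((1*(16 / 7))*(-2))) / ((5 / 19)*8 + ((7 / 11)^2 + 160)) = -1177088 / 2615277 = -0.45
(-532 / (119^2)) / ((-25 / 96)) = 7296 / 50575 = 0.14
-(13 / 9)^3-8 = -8029 / 729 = -11.01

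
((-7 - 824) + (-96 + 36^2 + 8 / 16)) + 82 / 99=73325 / 198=370.33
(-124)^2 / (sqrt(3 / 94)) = 15376 * sqrt(282) / 3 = 86068.98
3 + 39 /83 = 288 /83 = 3.47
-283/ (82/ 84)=-11886/ 41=-289.90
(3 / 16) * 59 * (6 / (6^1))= 177 / 16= 11.06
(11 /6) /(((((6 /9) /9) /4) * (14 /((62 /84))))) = 1023 /196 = 5.22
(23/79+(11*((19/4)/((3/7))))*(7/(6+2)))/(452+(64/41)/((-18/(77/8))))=99783381/420861440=0.24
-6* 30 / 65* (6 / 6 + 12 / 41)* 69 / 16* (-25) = 822825 / 2132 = 385.94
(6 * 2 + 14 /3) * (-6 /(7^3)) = -100 /343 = -0.29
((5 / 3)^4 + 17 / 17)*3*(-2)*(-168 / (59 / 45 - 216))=-395360 / 9661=-40.92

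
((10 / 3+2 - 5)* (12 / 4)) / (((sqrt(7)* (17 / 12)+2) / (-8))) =2304 / 1447 - 1632* sqrt(7) / 1447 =-1.39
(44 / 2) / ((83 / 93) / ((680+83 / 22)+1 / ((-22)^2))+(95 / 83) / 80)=899212122336 / 638131765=1409.13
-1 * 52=-52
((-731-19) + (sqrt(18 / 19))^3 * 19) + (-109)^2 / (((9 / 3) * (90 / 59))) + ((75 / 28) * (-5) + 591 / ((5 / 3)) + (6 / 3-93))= 2113.95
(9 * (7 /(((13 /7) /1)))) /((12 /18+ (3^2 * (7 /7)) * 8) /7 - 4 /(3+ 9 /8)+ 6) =101871 /46280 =2.20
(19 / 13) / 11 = 19 / 143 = 0.13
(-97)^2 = 9409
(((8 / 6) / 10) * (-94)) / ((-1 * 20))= 47 / 75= 0.63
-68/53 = -1.28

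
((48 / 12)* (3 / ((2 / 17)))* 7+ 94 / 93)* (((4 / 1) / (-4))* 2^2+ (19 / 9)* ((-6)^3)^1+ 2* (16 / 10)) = -326616.91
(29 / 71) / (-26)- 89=-164323 / 1846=-89.02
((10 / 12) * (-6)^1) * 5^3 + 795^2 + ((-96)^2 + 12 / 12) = 640617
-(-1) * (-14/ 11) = -14/ 11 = -1.27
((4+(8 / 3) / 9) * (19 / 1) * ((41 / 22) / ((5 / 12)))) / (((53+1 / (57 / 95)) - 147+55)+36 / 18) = -90364 / 8745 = -10.33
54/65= 0.83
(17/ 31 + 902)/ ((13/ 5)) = 139895/ 403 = 347.13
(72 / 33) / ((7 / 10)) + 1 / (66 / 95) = 4.56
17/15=1.13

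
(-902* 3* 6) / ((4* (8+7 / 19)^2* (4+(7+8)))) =-8569 / 2809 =-3.05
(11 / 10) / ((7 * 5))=11 / 350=0.03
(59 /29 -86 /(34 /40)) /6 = -16.52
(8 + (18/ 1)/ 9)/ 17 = 10/ 17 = 0.59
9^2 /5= 81 /5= 16.20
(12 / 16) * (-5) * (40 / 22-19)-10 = 2395 / 44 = 54.43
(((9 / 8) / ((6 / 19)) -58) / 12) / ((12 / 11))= -9581 / 2304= -4.16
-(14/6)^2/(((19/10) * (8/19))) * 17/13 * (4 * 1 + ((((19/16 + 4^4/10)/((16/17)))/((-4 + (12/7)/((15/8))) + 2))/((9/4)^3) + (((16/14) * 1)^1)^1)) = -25.29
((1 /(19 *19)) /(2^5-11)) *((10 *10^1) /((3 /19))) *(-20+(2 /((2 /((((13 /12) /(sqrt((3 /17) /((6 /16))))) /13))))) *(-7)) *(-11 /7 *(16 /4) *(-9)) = -98.54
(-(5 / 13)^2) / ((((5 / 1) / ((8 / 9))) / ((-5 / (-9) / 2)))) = -100 / 13689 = -0.01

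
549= 549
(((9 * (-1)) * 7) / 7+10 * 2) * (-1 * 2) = -22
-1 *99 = -99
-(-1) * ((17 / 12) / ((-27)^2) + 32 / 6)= 46673 / 8748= 5.34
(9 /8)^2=81 /64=1.27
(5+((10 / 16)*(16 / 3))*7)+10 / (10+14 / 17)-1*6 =6419 / 276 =23.26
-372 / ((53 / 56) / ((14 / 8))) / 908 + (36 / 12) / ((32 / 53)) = 4.21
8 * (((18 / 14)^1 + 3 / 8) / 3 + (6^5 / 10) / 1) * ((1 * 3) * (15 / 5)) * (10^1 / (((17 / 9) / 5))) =176485230 / 119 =1483069.16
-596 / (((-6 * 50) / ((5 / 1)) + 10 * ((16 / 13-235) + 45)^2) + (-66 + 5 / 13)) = -100724 / 60199931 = -0.00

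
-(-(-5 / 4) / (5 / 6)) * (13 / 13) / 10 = -3 / 20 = -0.15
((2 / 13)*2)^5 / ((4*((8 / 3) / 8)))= 768 / 371293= 0.00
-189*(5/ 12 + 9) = -7119/ 4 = -1779.75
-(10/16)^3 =-125/512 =-0.24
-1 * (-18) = 18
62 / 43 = 1.44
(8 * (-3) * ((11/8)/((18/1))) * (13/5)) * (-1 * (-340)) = -4862/3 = -1620.67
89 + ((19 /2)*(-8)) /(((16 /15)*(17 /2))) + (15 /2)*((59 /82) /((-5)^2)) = 1126819 /13940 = 80.83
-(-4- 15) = 19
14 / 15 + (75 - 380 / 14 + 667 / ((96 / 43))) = 389257 / 1120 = 347.55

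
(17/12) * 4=17/3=5.67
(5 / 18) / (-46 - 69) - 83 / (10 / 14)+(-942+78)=-2029019 / 2070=-980.20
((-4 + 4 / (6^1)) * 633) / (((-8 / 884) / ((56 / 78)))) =502180 / 3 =167393.33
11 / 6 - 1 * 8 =-37 / 6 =-6.17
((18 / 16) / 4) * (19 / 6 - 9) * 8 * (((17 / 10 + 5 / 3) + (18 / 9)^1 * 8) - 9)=-2177 / 16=-136.06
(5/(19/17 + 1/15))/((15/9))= 765/302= 2.53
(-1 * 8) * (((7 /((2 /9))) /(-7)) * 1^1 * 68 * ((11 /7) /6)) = 4488 /7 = 641.14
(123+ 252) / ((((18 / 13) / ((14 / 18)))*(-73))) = -11375 / 3942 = -2.89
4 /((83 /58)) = 232 /83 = 2.80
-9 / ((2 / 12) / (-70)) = 3780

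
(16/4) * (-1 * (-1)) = 4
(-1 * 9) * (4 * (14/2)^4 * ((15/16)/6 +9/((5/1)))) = -169090.42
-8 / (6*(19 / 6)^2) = -48 / 361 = -0.13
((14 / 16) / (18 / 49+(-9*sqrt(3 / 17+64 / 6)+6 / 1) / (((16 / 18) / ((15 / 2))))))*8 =-1344560*sqrt(28203) / 7730666287 - 414420832 / 69575996583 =-0.04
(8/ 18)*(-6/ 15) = -8/ 45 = -0.18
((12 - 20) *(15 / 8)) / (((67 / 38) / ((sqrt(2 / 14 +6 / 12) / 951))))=-0.01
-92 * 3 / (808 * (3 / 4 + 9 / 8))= -0.18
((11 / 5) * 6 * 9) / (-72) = -33 / 20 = -1.65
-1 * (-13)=13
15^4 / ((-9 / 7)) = -39375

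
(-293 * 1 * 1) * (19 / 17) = -5567 / 17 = -327.47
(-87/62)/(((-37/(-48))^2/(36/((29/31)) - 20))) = -1852416/42439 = -43.65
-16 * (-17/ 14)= 136/ 7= 19.43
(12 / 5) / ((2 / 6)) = 7.20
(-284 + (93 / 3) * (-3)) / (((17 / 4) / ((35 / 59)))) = -52780 / 1003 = -52.62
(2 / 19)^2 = 4 / 361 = 0.01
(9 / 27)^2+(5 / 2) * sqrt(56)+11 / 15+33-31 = 128 / 45+5 * sqrt(14) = 21.55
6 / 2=3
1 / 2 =0.50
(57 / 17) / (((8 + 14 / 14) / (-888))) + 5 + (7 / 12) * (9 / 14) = -44261 / 136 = -325.45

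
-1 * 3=-3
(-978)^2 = 956484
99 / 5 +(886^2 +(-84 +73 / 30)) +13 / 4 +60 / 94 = 2213525503 / 2820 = 784938.12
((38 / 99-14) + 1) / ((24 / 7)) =-8743 / 2376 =-3.68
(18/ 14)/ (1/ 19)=24.43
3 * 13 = 39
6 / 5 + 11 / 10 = 23 / 10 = 2.30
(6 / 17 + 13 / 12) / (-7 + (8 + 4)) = 293 / 1020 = 0.29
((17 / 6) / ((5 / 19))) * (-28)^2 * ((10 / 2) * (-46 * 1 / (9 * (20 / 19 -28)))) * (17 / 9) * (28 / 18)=823051481 / 34992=23521.13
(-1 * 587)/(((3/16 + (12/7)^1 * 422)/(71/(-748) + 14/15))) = -154613452/227331225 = -0.68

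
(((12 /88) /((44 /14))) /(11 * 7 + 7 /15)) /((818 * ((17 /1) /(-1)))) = -0.00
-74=-74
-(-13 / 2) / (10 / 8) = 26 / 5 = 5.20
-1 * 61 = -61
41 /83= 0.49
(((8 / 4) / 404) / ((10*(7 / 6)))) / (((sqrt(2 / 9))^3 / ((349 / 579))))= 9423*sqrt(2) / 5458040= 0.00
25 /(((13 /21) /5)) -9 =2508 /13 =192.92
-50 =-50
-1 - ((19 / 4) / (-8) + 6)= -205 / 32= -6.41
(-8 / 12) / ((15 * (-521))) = 2 / 23445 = 0.00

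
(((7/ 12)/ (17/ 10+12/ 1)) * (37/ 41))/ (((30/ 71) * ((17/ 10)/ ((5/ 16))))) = 0.02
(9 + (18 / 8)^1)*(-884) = -9945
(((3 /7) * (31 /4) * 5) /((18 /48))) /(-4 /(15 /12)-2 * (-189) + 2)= 775 /6594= 0.12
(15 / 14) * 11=165 / 14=11.79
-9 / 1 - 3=-12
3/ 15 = 1/ 5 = 0.20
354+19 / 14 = 4975 / 14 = 355.36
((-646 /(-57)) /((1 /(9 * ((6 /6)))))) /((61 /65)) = 6630 /61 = 108.69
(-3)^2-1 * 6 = 3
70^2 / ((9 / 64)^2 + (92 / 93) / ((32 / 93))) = 20070400 / 11857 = 1692.70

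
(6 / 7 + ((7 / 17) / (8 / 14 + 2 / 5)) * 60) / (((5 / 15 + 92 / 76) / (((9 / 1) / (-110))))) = -1705212 / 1223915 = -1.39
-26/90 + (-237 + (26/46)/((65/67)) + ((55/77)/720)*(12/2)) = -13719151/57960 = -236.70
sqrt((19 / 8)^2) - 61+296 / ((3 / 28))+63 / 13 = 845173 / 312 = 2708.89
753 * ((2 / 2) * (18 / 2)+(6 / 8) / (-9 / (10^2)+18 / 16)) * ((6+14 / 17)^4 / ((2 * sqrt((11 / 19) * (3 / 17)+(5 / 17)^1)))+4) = 673684 / 23+952967786408 * sqrt(646) / 1920983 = 12638009.37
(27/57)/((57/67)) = 201/361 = 0.56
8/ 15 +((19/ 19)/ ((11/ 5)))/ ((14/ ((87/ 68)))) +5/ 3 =2.24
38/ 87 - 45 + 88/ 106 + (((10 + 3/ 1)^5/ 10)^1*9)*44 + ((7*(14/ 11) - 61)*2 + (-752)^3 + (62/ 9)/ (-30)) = -410555953.34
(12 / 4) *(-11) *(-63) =2079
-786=-786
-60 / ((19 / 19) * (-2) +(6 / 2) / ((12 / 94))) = -120 / 43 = -2.79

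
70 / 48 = 35 / 24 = 1.46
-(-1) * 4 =4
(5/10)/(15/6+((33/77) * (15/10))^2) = 98/571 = 0.17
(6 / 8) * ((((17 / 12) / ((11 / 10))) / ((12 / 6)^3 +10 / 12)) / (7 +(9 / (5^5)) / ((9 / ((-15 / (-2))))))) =159375 / 10205998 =0.02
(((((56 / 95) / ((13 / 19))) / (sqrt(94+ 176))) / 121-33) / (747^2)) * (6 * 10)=-220 / 62001+ 112 * sqrt(30) / 13166222355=-0.00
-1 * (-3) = 3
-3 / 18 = -1 / 6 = -0.17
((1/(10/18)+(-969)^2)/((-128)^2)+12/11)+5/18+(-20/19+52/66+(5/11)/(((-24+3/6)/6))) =211104472729/3621150720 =58.30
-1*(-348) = 348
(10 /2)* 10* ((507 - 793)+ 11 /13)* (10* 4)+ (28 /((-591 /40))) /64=-8763348455 /15366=-570307.72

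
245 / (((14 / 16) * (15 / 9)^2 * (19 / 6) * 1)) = 31.83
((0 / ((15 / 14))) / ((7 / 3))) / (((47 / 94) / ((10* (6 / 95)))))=0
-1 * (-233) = 233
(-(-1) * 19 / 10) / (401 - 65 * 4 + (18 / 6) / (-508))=4826 / 358125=0.01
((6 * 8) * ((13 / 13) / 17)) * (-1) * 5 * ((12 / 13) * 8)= -23040 / 221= -104.25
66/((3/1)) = 22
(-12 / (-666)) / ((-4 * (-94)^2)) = -1 / 1961592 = -0.00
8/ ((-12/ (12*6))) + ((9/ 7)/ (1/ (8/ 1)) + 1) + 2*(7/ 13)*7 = -2655/ 91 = -29.18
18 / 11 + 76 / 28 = 335 / 77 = 4.35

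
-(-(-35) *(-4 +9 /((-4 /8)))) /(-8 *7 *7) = -55 /28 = -1.96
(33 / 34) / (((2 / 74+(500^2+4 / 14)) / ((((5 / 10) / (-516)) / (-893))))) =259 / 61480366727888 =0.00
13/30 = 0.43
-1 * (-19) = 19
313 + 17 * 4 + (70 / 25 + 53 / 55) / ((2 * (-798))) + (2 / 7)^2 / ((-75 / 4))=1170525679 / 3072300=380.99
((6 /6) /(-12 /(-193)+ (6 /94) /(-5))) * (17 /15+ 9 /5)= 399124 /6723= 59.37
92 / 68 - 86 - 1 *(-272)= 3185 / 17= 187.35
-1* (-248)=248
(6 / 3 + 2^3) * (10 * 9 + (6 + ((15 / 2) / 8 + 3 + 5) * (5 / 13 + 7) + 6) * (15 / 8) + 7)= 4865 / 2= 2432.50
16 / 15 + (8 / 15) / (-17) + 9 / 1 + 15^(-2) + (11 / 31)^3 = 1149125057 / 113950575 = 10.08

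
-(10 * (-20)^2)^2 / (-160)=100000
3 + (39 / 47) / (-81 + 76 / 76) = 11241 / 3760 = 2.99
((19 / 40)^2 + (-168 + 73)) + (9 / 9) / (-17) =-2579463 / 27200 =-94.83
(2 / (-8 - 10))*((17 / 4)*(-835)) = 14195 / 36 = 394.31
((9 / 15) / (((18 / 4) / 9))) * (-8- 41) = -294 / 5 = -58.80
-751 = -751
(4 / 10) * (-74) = -148 / 5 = -29.60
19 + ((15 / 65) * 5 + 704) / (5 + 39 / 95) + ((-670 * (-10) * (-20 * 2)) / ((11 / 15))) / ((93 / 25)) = -223506742357 / 2278562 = -98091.14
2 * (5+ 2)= 14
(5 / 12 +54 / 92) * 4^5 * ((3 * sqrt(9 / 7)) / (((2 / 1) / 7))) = 106368 * sqrt(7) / 23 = 12235.79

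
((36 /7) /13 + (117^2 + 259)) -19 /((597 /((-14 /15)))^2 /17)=101788052339572 /7297474275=13948.39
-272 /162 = -136 /81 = -1.68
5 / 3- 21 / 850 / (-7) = 4259 / 2550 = 1.67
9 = 9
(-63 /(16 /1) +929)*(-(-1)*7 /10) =103607 /160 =647.54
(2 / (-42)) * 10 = -10 / 21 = -0.48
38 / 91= 0.42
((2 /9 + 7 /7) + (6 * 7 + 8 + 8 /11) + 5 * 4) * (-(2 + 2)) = -28492 /99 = -287.80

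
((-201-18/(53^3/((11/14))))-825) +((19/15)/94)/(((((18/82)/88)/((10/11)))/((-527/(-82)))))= -1315119099569/1322474391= -994.44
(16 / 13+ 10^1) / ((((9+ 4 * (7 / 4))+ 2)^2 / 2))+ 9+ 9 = 19027 / 1053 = 18.07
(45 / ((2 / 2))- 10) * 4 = 140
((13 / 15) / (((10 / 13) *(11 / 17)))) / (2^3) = 2873 / 13200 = 0.22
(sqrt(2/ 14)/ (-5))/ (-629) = sqrt(7)/ 22015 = 0.00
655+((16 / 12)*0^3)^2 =655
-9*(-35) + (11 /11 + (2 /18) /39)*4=111973 /351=319.01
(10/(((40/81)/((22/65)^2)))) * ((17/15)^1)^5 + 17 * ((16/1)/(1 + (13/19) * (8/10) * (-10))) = -2236447303/39609375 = -56.46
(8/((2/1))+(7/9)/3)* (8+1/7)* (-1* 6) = -4370/21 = -208.10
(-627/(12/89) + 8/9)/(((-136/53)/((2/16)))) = 8870981/39168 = 226.49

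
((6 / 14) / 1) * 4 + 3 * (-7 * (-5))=747 / 7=106.71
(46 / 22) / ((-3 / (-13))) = 299 / 33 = 9.06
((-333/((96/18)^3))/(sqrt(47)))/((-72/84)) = 20979 * sqrt(47)/385024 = 0.37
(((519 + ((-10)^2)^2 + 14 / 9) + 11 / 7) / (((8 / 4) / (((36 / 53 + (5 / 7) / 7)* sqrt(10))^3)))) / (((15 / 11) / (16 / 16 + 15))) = 974547242670454816* sqrt(10) / 3310378502697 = 930947.62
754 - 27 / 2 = 1481 / 2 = 740.50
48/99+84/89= 4196/2937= 1.43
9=9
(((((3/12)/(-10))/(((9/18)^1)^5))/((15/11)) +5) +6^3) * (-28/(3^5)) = -462868/18225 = -25.40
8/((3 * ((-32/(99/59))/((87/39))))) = -957/3068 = -0.31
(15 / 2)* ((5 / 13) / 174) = 25 / 1508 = 0.02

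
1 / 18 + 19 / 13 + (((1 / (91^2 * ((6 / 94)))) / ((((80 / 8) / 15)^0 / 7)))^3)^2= 6062873227606745349473 / 3996372775366010532402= 1.52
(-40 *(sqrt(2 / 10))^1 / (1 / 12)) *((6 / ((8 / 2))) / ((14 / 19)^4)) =-1172889 *sqrt(5) / 2401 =-1092.32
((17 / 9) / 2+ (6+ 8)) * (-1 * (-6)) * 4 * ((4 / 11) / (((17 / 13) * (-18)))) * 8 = -223808 / 5049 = -44.33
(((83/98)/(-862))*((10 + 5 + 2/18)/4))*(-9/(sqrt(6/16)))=1411*sqrt(6)/63357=0.05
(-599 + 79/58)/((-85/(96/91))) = 97872/13195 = 7.42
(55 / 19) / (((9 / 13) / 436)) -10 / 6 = 311455 / 171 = 1821.37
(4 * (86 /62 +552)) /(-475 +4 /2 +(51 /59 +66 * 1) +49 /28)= -3238864 /591697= -5.47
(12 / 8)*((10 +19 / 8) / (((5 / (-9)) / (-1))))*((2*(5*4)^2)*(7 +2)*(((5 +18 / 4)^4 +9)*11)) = 172622807775 / 8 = 21577850971.88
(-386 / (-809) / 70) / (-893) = -193 / 25285295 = -0.00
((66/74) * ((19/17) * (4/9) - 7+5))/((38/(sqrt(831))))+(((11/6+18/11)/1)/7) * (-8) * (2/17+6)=-95264/3927 - 1265 * sqrt(831)/35853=-25.28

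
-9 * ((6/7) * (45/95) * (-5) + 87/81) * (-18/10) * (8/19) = -82392/12635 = -6.52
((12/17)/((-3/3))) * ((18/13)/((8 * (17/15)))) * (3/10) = -243/7514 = -0.03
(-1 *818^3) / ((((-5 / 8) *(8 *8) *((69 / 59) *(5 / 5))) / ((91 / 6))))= 367335860801 / 2070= 177456937.59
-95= -95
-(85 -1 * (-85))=-170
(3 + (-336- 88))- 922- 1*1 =-1344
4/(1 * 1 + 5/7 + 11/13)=1.56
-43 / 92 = -0.47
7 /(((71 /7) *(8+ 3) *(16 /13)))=637 /12496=0.05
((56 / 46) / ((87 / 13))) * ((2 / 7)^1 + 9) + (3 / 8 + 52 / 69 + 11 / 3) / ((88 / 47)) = 5987381 / 1408704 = 4.25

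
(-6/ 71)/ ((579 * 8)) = -1/ 54812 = -0.00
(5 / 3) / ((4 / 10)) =25 / 6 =4.17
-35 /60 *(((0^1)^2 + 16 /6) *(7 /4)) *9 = -49 /2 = -24.50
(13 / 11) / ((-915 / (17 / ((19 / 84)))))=-6188 / 63745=-0.10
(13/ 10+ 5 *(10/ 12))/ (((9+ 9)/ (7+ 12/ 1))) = 5.77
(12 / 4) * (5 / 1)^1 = 15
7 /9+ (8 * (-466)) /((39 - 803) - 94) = 6593 /1287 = 5.12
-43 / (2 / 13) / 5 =-559 / 10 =-55.90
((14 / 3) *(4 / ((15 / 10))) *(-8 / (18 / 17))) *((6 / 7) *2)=-4352 / 27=-161.19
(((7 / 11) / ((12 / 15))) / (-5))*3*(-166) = 1743 / 22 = 79.23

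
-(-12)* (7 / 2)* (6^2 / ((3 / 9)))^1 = 4536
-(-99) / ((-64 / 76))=-1881 / 16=-117.56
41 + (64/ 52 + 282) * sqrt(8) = 41 + 7364 * sqrt(2)/ 13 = 842.10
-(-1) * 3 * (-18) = -54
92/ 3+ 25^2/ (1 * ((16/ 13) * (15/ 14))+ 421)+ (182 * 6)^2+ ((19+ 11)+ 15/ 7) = 962431148528/ 807051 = 1192528.29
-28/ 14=-2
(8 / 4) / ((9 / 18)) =4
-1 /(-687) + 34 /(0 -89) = -23269 /61143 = -0.38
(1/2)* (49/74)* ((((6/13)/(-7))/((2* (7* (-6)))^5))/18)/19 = 1/65520667570176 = 0.00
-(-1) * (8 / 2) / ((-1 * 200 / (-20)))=2 / 5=0.40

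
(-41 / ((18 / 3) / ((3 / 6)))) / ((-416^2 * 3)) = 41 / 6230016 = 0.00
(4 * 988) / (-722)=-104 / 19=-5.47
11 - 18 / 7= 59 / 7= 8.43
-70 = -70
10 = 10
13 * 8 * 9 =936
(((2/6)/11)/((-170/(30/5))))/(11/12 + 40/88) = -12/15385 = -0.00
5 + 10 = 15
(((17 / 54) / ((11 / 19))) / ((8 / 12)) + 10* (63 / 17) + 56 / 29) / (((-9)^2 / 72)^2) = 124338416 / 3953367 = 31.45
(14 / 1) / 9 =14 / 9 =1.56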